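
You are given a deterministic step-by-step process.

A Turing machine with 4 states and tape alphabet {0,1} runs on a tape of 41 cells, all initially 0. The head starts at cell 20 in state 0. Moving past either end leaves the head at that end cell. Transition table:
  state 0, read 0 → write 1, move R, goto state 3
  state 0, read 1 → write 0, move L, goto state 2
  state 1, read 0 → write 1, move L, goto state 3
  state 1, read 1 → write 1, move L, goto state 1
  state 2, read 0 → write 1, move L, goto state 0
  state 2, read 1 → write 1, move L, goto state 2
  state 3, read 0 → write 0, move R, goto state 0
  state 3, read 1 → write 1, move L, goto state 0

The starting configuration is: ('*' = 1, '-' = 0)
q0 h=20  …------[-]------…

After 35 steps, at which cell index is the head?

28

step 0: q0 h=20  …------[-]------…
step 1: q3 h=21  …-----*[-]------…
step 2: q0 h=22  …----*-[-]------…
step 3: q3 h=23  …---*-*[-]------…
step 4: q0 h=24  …--*-*-[-]------…
step 5: q3 h=25  …-*-*-*[-]------…
step 6: q0 h=26  …*-*-*-[-]------…
step 7: q3 h=27  …-*-*-*[-]------…
step 8: q0 h=28  …*-*-*-[-]------…
step 9: q3 h=29  …-*-*-*[-]------…
step 10: q0 h=30  …*-*-*-[-]------…
step 11: q3 h=31  …-*-*-*[-]------…
step 12: q0 h=32  …*-*-*-[-]------…
step 13: q3 h=33  …-*-*-*[-]------…
step 14: q0 h=34  …*-*-*-[-]------|
step 15: q3 h=35  …-*-*-*[-]-----|
step 16: q0 h=36  …*-*-*-[-]----|
step 17: q3 h=37  …-*-*-*[-]---|
step 18: q0 h=38  …*-*-*-[-]--|
step 19: q3 h=39  …-*-*-*[-]-|
step 20: q0 h=40  …*-*-*-[-]|
step 21: q3 h=40  …*-*-*-[*]|
step 22: q0 h=39  …-*-*-*[-]*|
step 23: q3 h=40  …*-*-**[*]|
step 24: q0 h=39  …-*-*-*[*]*|
step 25: q2 h=38  …*-*-*-[*]-*|
step 26: q2 h=37  …-*-*-*[-]*-*|
step 27: q0 h=36  …*-*-*-[*]**-*|
step 28: q2 h=35  …-*-*-*[-]-**-*|
step 29: q0 h=34  …*-*-*-[*]*-**-*|
step 30: q2 h=33  …-*-*-*[-]-*-**-…
step 31: q0 h=32  …*-*-*-[*]*-*-**…
step 32: q2 h=31  …-*-*-*[-]-*-*-*…
step 33: q0 h=30  …*-*-*-[*]*-*-*-…
step 34: q2 h=29  …-*-*-*[-]-*-*-*…
step 35: q0 h=28  …*-*-*-[*]*-*-*-…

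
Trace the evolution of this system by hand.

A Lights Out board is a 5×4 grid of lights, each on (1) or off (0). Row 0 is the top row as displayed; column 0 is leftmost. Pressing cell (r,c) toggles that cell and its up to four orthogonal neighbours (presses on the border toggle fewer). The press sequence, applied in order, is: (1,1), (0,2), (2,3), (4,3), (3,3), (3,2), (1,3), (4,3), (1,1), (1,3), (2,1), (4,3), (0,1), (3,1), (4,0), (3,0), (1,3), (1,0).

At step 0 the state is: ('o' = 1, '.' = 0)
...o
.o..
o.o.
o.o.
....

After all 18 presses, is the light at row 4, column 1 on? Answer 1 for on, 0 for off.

gen 0: ...o
.o..
o.o.
o.o.
....
gen 1: .o.o
o.o.
ooo.
o.o.
....
gen 2: ..o.
o...
ooo.
o.o.
....
gen 3: ..o.
o..o
oo.o
o.oo
....
gen 4: ..o.
o..o
oo.o
o.o.
..oo
gen 5: ..o.
o..o
oo..
o..o
..o.
gen 6: ..o.
o..o
ooo.
ooo.
....
gen 7: ..oo
o.o.
oooo
ooo.
....
gen 8: ..oo
o.o.
oooo
oooo
..oo
gen 9: .ooo
.o..
o.oo
oooo
..oo
gen 10: .oo.
.ooo
o.o.
oooo
..oo
gen 11: .oo.
..oo
.o..
o.oo
..oo
gen 12: .oo.
..oo
.o..
o.o.
....
gen 13: o...
.ooo
.o..
o.o.
....
gen 14: o...
.ooo
....
.o..
.o..
gen 15: o...
.ooo
....
oo..
o...
gen 16: o...
.ooo
o...
....
....
gen 17: o..o
.o..
o..o
....
....
gen 18: ...o
o...
...o
....
....

0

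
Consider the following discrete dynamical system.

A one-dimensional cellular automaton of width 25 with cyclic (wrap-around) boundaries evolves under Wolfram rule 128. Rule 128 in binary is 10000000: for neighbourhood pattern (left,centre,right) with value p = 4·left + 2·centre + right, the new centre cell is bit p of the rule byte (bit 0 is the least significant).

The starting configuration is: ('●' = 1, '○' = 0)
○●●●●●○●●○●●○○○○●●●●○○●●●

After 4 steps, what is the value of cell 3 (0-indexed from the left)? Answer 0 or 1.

0

[0] ○●●●●●○●●○●●○○○○●●●●○○●●●
[1] ○○●●●○○○○○○○○○○○○●●○○○○●○
[2] ○○○●○○○○○○○○○○○○○○○○○○○○○
[3] ○○○○○○○○○○○○○○○○○○○○○○○○○
[4] ○○○○○○○○○○○○○○○○○○○○○○○○○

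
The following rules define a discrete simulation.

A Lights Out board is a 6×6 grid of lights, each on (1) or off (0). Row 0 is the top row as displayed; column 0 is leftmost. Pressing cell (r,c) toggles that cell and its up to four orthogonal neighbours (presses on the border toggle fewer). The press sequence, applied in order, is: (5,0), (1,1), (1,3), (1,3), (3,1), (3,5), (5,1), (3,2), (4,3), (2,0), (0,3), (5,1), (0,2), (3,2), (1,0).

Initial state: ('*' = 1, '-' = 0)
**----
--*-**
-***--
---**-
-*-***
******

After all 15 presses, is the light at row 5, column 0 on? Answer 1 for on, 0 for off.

[0] **----
--*-**
-***--
---**-
-*-***
******
[1] **----
--*-**
-***--
---**-
**-***
--****
[2] *-----
**--**
--**--
---**-
**-***
--****
[3] *--*--
****-*
--*---
---**-
**-***
--****
[4] *-----
**--**
--**--
---**-
**-***
--****
[5] *-----
**--**
-***--
*****-
*--***
--****
[6] *-----
**--**
-***-*
****-*
*--**-
--****
[7] *-----
**--**
-***-*
****-*
**-**-
**-***
[8] *-----
**--**
-*-*-*
*----*
*****-
**-***
[9] *-----
**--**
-*-*-*
*--*-*
**----
**--**
[10] *-----
-*--**
*--*-*
---*-*
**----
**--**
[11] *-***-
-*-***
*--*-*
---*-*
**----
**--**
[12] *-***-
-*-***
*--*-*
---*-*
*-----
--*-**
[13] **--*-
-*****
*--*-*
---*-*
*-----
--*-**
[14] **--*-
-*****
*-**-*
-**--*
*-*---
--*-**
[15] -*--*-
*-****
--**-*
-**--*
*-*---
--*-**

0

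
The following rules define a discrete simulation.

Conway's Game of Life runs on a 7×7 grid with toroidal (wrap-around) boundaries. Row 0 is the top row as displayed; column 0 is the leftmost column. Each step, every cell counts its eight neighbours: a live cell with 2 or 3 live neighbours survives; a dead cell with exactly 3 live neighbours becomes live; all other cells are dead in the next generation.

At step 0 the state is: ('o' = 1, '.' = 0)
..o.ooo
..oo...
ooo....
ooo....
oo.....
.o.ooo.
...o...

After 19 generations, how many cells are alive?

gen 0: ..o.ooo
..oo...
ooo....
ooo....
oo.....
.o.ooo.
...o...
gen 1: ..o.oo.
o...ooo
o......
......o
...oo.o
oo.oo..
......o
gen 2: o..oo..
oo.oo..
o......
o....oo
..ooo.o
o.ooo.o
ooo...o
gen 3: ....oo.
ooooo.o
....oo.
oo.ooo.
..o....
....o..
.......
gen 4: ooo.ooo
ooo...o
.......
.ooo.oo
.oo..o.
.......
....oo.
gen 5: ..o.o..
..oo...
...o.o.
oo.oooo
oo.oooo
....oo.
oo.oo..
gen 6: ....o..
..o....
oo...o.
.o.....
.o.....
.......
.oo....
gen 7: .ooo...
.o.....
ooo....
.oo....
.......
.oo....
.......
gen 8: .oo....
...o...
o......
o.o....
.......
.......
...o...
gen 9: ..oo...
.oo....
.o.....
.o.....
.......
.......
..o....
gen 10: ...o...
.o.o...
oo.....
.......
.......
.......
..oo...
gen 11: ...oo..
oo.....
ooo....
.......
.......
.......
..oo...
gen 12: .o.oo..
o..o...
o.o....
.o.....
.......
.......
..ooo..
gen 13: .o.....
o..oo..
o.o....
.o.....
.......
...o...
..o.o..
gen 14: .oo.o..
o.oo...
o.oo...
.o.....
.......
...o...
..oo...
gen 15: ....o..
o...o..
o..o...
.oo....
.......
..oo...
.o..o..
gen 16: ...ooo.
...oo..
o.oo...
.oo....
.o.o...
..oo...
..o.o..
gen 17: ..o..o.
.....o.
....o..
o......
.o.o...
.o..o..
..o..o.
gen 18: ....ooo
....oo.
.......
.......
ooo....
.o.oo..
.ooooo.
gen 19: ..o...o
....o.o
.......
.o.....
oooo...
.....o.
oo....o

13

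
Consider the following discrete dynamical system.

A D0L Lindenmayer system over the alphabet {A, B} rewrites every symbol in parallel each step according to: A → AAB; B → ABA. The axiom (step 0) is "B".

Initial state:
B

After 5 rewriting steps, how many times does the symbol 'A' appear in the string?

162

t=0: B
t=1: ABA
t=2: AABABAAAB
t=3: AABAABABAAABABAAABAABAABABA
t=4: AABAABABAAABAABABAAABABAAABAABAABABAAABABAAABAABAABABAAABAABABAAABAABABAAABABAAAB
t=5: AABAABABAAABAABABAAABABAAABAABAABABAAABAABABAAABABAAABAABA…AAABAABAABABAAABAABABAAABABAAABAABAABABAAABABAAABAABAABABA  (len 243)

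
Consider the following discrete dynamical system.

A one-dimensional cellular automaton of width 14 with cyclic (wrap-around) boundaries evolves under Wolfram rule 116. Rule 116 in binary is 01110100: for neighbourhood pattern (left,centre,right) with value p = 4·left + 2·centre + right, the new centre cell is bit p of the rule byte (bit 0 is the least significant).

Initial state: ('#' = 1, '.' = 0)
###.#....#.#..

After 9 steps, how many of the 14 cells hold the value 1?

4

step 0: ###.#....#.#..
step 1: ..####...####.
step 2: .....##.....##
step 3: #.....##.....#
step 4: ##.....##.....
step 5: .##.....##....
step 6: ..##.....##...
step 7: ...##.....##..
step 8: ....##.....##.
step 9: .....##.....##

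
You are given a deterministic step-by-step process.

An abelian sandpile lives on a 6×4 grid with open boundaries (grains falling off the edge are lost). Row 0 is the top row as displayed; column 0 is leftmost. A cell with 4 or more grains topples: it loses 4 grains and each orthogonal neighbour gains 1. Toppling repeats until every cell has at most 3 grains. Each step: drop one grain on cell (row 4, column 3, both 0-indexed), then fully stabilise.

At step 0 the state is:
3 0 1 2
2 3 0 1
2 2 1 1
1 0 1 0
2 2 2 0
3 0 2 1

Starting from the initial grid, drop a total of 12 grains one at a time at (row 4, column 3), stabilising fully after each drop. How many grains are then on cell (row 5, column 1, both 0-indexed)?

1

[0] 3 0 1 2
2 3 0 1
2 2 1 1
1 0 1 0
2 2 2 0
3 0 2 1
[1] 3 0 1 2
2 3 0 1
2 2 1 1
1 0 1 0
2 2 2 1
3 0 2 1
[2] 3 0 1 2
2 3 0 1
2 2 1 1
1 0 1 0
2 2 2 2
3 0 2 1
[3] 3 0 1 2
2 3 0 1
2 2 1 1
1 0 1 0
2 2 2 3
3 0 2 1
[4] 3 0 1 2
2 3 0 1
2 2 1 1
1 0 1 1
2 2 3 0
3 0 2 2
[5] 3 0 1 2
2 3 0 1
2 2 1 1
1 0 1 1
2 2 3 1
3 0 2 2
[6] 3 0 1 2
2 3 0 1
2 2 1 1
1 0 1 1
2 2 3 2
3 0 2 2
[7] 3 0 1 2
2 3 0 1
2 2 1 1
1 0 1 1
2 2 3 3
3 0 2 2
[8] 3 0 1 2
2 3 0 1
2 2 1 1
1 0 2 2
2 3 0 1
3 0 3 3
[9] 3 0 1 2
2 3 0 1
2 2 1 1
1 0 2 2
2 3 0 2
3 0 3 3
[10] 3 0 1 2
2 3 0 1
2 2 1 1
1 0 2 2
2 3 0 3
3 0 3 3
[11] 3 0 1 2
2 3 0 1
2 2 1 1
1 0 2 3
2 3 2 1
3 1 0 1
[12] 3 0 1 2
2 3 0 1
2 2 1 1
1 0 2 3
2 3 2 2
3 1 0 1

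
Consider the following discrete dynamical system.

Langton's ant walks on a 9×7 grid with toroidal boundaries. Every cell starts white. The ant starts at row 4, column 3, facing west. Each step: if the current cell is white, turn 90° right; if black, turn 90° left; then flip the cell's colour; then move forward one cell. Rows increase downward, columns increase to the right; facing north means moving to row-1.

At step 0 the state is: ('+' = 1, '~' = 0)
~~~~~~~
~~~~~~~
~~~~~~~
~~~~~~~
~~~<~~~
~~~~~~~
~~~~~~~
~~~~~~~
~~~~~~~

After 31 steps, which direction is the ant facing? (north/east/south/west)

k=0  ~~~~~~~
~~~~~~~
~~~~~~~
~~~~~~~
~~~<~~~
~~~~~~~
~~~~~~~
~~~~~~~
~~~~~~~
k=1  ~~~~~~~
~~~~~~~
~~~~~~~
~~~^~~~
~~~+~~~
~~~~~~~
~~~~~~~
~~~~~~~
~~~~~~~
k=2  ~~~~~~~
~~~~~~~
~~~~~~~
~~~+>~~
~~~+~~~
~~~~~~~
~~~~~~~
~~~~~~~
~~~~~~~
k=3  ~~~~~~~
~~~~~~~
~~~~~~~
~~~++~~
~~~+v~~
~~~~~~~
~~~~~~~
~~~~~~~
~~~~~~~
k=4  ~~~~~~~
~~~~~~~
~~~~~~~
~~~++~~
~~~<+~~
~~~~~~~
~~~~~~~
~~~~~~~
~~~~~~~
k=5  ~~~~~~~
~~~~~~~
~~~~~~~
~~~++~~
~~~~+~~
~~~v~~~
~~~~~~~
~~~~~~~
~~~~~~~
k=6  ~~~~~~~
~~~~~~~
~~~~~~~
~~~++~~
~~~~+~~
~~<+~~~
~~~~~~~
~~~~~~~
~~~~~~~
k=7  ~~~~~~~
~~~~~~~
~~~~~~~
~~~++~~
~~^~+~~
~~++~~~
~~~~~~~
~~~~~~~
~~~~~~~
k=8  ~~~~~~~
~~~~~~~
~~~~~~~
~~~++~~
~~+>+~~
~~++~~~
~~~~~~~
~~~~~~~
~~~~~~~
k=9  ~~~~~~~
~~~~~~~
~~~~~~~
~~~++~~
~~+++~~
~~+v~~~
~~~~~~~
~~~~~~~
~~~~~~~
k=10  ~~~~~~~
~~~~~~~
~~~~~~~
~~~++~~
~~+++~~
~~+~>~~
~~~~~~~
~~~~~~~
~~~~~~~
k=11  ~~~~~~~
~~~~~~~
~~~~~~~
~~~++~~
~~+++~~
~~+~+~~
~~~~v~~
~~~~~~~
~~~~~~~
k=12  ~~~~~~~
~~~~~~~
~~~~~~~
~~~++~~
~~+++~~
~~+~+~~
~~~<+~~
~~~~~~~
~~~~~~~
k=13  ~~~~~~~
~~~~~~~
~~~~~~~
~~~++~~
~~+++~~
~~+^+~~
~~~++~~
~~~~~~~
~~~~~~~
k=14  ~~~~~~~
~~~~~~~
~~~~~~~
~~~++~~
~~+++~~
~~++>~~
~~~++~~
~~~~~~~
~~~~~~~
k=15  ~~~~~~~
~~~~~~~
~~~~~~~
~~~++~~
~~++^~~
~~++~~~
~~~++~~
~~~~~~~
~~~~~~~
k=16  ~~~~~~~
~~~~~~~
~~~~~~~
~~~++~~
~~+<~~~
~~++~~~
~~~++~~
~~~~~~~
~~~~~~~
k=17  ~~~~~~~
~~~~~~~
~~~~~~~
~~~++~~
~~+~~~~
~~+v~~~
~~~++~~
~~~~~~~
~~~~~~~
k=18  ~~~~~~~
~~~~~~~
~~~~~~~
~~~++~~
~~+~~~~
~~+~>~~
~~~++~~
~~~~~~~
~~~~~~~
k=19  ~~~~~~~
~~~~~~~
~~~~~~~
~~~++~~
~~+~~~~
~~+~+~~
~~~+v~~
~~~~~~~
~~~~~~~
k=20  ~~~~~~~
~~~~~~~
~~~~~~~
~~~++~~
~~+~~~~
~~+~+~~
~~~+~>~
~~~~~~~
~~~~~~~
k=21  ~~~~~~~
~~~~~~~
~~~~~~~
~~~++~~
~~+~~~~
~~+~+~~
~~~+~+~
~~~~~v~
~~~~~~~
k=22  ~~~~~~~
~~~~~~~
~~~~~~~
~~~++~~
~~+~~~~
~~+~+~~
~~~+~+~
~~~~<+~
~~~~~~~
k=23  ~~~~~~~
~~~~~~~
~~~~~~~
~~~++~~
~~+~~~~
~~+~+~~
~~~+^+~
~~~~++~
~~~~~~~
k=24  ~~~~~~~
~~~~~~~
~~~~~~~
~~~++~~
~~+~~~~
~~+~+~~
~~~++>~
~~~~++~
~~~~~~~
k=25  ~~~~~~~
~~~~~~~
~~~~~~~
~~~++~~
~~+~~~~
~~+~+^~
~~~++~~
~~~~++~
~~~~~~~
k=26  ~~~~~~~
~~~~~~~
~~~~~~~
~~~++~~
~~+~~~~
~~+~++>
~~~++~~
~~~~++~
~~~~~~~
k=27  ~~~~~~~
~~~~~~~
~~~~~~~
~~~++~~
~~+~~~~
~~+~+++
~~~++~v
~~~~++~
~~~~~~~
k=28  ~~~~~~~
~~~~~~~
~~~~~~~
~~~++~~
~~+~~~~
~~+~+++
~~~++<+
~~~~++~
~~~~~~~
k=29  ~~~~~~~
~~~~~~~
~~~~~~~
~~~++~~
~~+~~~~
~~+~+^+
~~~++++
~~~~++~
~~~~~~~
k=30  ~~~~~~~
~~~~~~~
~~~~~~~
~~~++~~
~~+~~~~
~~+~<~+
~~~++++
~~~~++~
~~~~~~~
k=31  ~~~~~~~
~~~~~~~
~~~~~~~
~~~++~~
~~+~~~~
~~+~~~+
~~~+v++
~~~~++~
~~~~~~~

south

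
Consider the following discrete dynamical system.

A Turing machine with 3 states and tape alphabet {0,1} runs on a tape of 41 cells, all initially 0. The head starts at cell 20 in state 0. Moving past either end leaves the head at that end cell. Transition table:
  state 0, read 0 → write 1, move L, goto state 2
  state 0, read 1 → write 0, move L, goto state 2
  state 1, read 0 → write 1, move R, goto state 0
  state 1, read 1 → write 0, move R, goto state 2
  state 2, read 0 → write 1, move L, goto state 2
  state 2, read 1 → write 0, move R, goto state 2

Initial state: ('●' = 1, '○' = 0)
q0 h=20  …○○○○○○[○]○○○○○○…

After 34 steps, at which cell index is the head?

[0] q0 h=20  …○○○○○○[○]○○○○○○…
[1] q2 h=19  …○○○○○○[○]●○○○○○…
[2] q2 h=18  …○○○○○○[○]●●○○○○…
[3] q2 h=17  …○○○○○○[○]●●●○○○…
[4] q2 h=16  …○○○○○○[○]●●●●○○…
[5] q2 h=15  …○○○○○○[○]●●●●●○…
[6] q2 h=14  …○○○○○○[○]●●●●●●…
[7] q2 h=13  …○○○○○○[○]●●●●●●…
[8] q2 h=12  …○○○○○○[○]●●●●●●…
[9] q2 h=11  …○○○○○○[○]●●●●●●…
[10] q2 h=10  …○○○○○○[○]●●●●●●…
[11] q2 h= 9  …○○○○○○[○]●●●●●●…
[12] q2 h= 8  …○○○○○○[○]●●●●●●…
[13] q2 h= 7  …○○○○○○[○]●●●●●●…
[14] q2 h= 6  |○○○○○○[○]●●●●●●…
[15] q2 h= 5  |○○○○○[○]●●●●●●…
[16] q2 h= 4  |○○○○[○]●●●●●●…
[17] q2 h= 3  |○○○[○]●●●●●●…
[18] q2 h= 2  |○○[○]●●●●●●…
[19] q2 h= 1  |○[○]●●●●●●…
[20] q2 h= 0  |[○]●●●●●●…
[21] q2 h= 0  |[●]●●●●●●…
[22] q2 h= 1  |○[●]●●●●●●…
[23] q2 h= 2  |○○[●]●●●●●●…
[24] q2 h= 3  |○○○[●]●●●●●●…
[25] q2 h= 4  |○○○○[●]●●●●●●…
[26] q2 h= 5  |○○○○○[●]●●●●●●…
[27] q2 h= 6  |○○○○○○[●]●●●●●●…
[28] q2 h= 7  …○○○○○○[●]●●●●●●…
[29] q2 h= 8  …○○○○○○[●]●●●●●●…
[30] q2 h= 9  …○○○○○○[●]●●●●●●…
[31] q2 h=10  …○○○○○○[●]●●●●●●…
[32] q2 h=11  …○○○○○○[●]●●●●●●…
[33] q2 h=12  …○○○○○○[●]●●●●●●…
[34] q2 h=13  …○○○○○○[●]●●●●●●…

13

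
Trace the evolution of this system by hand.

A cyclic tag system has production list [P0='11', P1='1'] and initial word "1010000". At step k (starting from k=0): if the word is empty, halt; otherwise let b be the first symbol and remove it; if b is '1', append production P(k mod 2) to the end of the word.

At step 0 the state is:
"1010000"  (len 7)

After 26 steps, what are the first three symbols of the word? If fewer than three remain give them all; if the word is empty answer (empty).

111

[0] "1010000"  (len 7)
[1] "01000011"  (len 8)
[2] "1000011"  (len 7)
[3] "00001111"  (len 8)
[4] "0001111"  (len 7)
[5] "001111"  (len 6)
[6] "01111"  (len 5)
[7] "1111"  (len 4)
[8] "1111"  (len 4)
[9] "11111"  (len 5)
[10] "11111"  (len 5)
[11] "111111"  (len 6)
[12] "111111"  (len 6)
[13] "1111111"  (len 7)
[14] "1111111"  (len 7)
[15] "11111111"  (len 8)
[16] "11111111"  (len 8)
[17] "111111111"  (len 9)
[18] "111111111"  (len 9)
[19] "1111111111"  (len 10)
[20] "1111111111"  (len 10)
[21] "11111111111"  (len 11)
[22] "11111111111"  (len 11)
[23] "111111111111"  (len 12)
[24] "111111111111"  (len 12)
[25] "1111111111111"  (len 13)
[26] "1111111111111"  (len 13)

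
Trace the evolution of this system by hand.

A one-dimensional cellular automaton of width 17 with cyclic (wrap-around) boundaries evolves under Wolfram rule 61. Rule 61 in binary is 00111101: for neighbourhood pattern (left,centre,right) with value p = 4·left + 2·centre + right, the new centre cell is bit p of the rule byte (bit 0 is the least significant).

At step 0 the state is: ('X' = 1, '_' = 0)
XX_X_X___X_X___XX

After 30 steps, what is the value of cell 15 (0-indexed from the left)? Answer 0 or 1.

0

t=0: XX_X_X___X_X___XX
t=1: __XXXXXX_XXXXX_X_
t=2: X_X_____XX____XXX
t=3: _XXXXXX_X_XXX_X__
t=4: _X_____XXXX__XXXX
t=5: XXXXXX_X___X_X___
t=6: X_____XXXX_XXXXX_
t=7: XXXXX_X___XX____X
t=8: _____XXXX_X_XXX_X
t=9: XXXX_X___XXXX__XX
t=10: ____XXXX_X___X_X_
t=11: XXX_X___XXXX_XXXX
t=12: ___XXXX_X___XX___
t=13: XX_X___XXXX_X_XXX
t=14: __XXXX_X___XXXX__
t=15: X_X___XXXX_X___XX
t=16: _XXXX_X___XXXX_X_
t=17: _X___XXXX_X___XXX
t=18: XXXX_X___XXXX_X__
t=19: X___XXXX_X___XXX_
t=20: XXX_X___XXXX_X__X
t=21: ___XXXX_X___XXX_X
t=22: XX_X___XXXX_X__XX
t=23: __XXXX_X___XXX_X_
t=24: X_X___XXXX_X__XXX
t=25: _XXXX_X___XXX_X__
t=26: _X___XXXX_X__XXXX
t=27: XXXX_X___XXX_X___
t=28: X___XXXX_X__XXXX_
t=29: XXX_X___XXX_X___X
t=30: ___XXXX_X__XXXX_X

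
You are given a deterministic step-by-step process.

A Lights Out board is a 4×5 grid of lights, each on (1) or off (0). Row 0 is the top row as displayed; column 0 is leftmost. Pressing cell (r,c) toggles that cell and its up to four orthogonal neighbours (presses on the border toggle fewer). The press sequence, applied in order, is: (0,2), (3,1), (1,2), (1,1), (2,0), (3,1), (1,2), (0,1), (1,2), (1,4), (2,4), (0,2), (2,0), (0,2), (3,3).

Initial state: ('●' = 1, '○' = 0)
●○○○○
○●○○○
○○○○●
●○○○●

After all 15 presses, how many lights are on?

13

gen 0: ●○○○○
○●○○○
○○○○●
●○○○●
gen 1: ●●●●○
○●●○○
○○○○●
●○○○●
gen 2: ●●●●○
○●●○○
○●○○●
○●●○●
gen 3: ●●○●○
○○○●○
○●●○●
○●●○●
gen 4: ●○○●○
●●●●○
○○●○●
○●●○●
gen 5: ●○○●○
○●●●○
●●●○●
●●●○●
gen 6: ●○○●○
○●●●○
●○●○●
○○○○●
gen 7: ●○●●○
○○○○○
●○○○●
○○○○●
gen 8: ○●○●○
○●○○○
●○○○●
○○○○●
gen 9: ○●●●○
○○●●○
●○●○●
○○○○●
gen 10: ○●●●●
○○●○●
●○●○○
○○○○●
gen 11: ○●●●●
○○●○○
●○●●●
○○○○○
gen 12: ○○○○●
○○○○○
●○●●●
○○○○○
gen 13: ○○○○●
●○○○○
○●●●●
●○○○○
gen 14: ○●●●●
●○●○○
○●●●●
●○○○○
gen 15: ○●●●●
●○●○○
○●●○●
●○●●●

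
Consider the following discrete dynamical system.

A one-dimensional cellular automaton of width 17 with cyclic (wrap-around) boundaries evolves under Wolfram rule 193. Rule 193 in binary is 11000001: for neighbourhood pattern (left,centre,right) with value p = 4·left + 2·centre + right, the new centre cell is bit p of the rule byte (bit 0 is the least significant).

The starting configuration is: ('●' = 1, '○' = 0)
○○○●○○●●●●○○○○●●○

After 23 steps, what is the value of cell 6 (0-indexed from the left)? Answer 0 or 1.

t=0: ○○○●○○●●●●○○○○●●○
t=1: ●●○○○○○●●●○●●○○●○
t=2: ○●○●●●○○●●○○●○○○○
t=3: ○○○○●●○○○●○○○○●●●
t=4: ○●●○○●○●○○○●●○○●●
t=5: ○○●○○○○○○●○○●○○○●
t=6: ○○○○●●●●○○○○○○●○○
t=7: ●●●○○●●●○●●●●○○○●
t=8: ●●●○○○●●○○●●●○●○○
t=9: ○●●○●○○●○○○●●○○○○
t=10: ○○●○○○○○○●○○●○●●●
t=11: ○○○○●●●●○○○○○○○●●
t=12: ○●●○○●●●○●●●●●○○●
t=13: ○○●○○○●●○○●●●●○○○
t=14: ●○○○●○○●○○○●●●○●●
t=15: ●○●○○○○○○●○○●●○○●
t=16: ●○○○●●●●○○○○○●○○○
t=17: ○○●○○●●●○●●●○○○●○
t=18: ●○○○○○●●○○●●○●○○○
t=19: ○○●●●○○●○○○●○○○●○
t=20: ●○○●●○○○○●○○○●○○○
t=21: ○○○○●○●●○○○●○○○●○
t=22: ●●●○○○○●○●○○○●○○○
t=23: ○●●○●●○○○○○●○○○●○

0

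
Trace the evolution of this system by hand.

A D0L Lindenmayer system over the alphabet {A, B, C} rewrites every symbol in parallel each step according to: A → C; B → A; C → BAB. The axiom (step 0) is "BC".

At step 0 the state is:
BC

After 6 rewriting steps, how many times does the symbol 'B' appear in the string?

12

gen 0: BC
gen 1: ABAB
gen 2: CACA
gen 3: BABCBABC
gen 4: ACABABACABAB
gen 5: CBABCACACBABCACA
gen 6: BABACABABCBABCBABACABABCBABC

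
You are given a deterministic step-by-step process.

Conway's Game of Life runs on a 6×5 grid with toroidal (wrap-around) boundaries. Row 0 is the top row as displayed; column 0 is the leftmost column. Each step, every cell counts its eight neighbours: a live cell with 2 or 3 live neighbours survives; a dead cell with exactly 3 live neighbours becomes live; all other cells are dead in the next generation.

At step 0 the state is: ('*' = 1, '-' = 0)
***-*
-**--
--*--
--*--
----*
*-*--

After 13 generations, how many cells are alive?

[0] ***-*
-**--
--*--
--*--
----*
*-*--
[1] ----*
-----
--**-
---*-
-*-*-
--*--
[2] -----
---*-
--**-
---**
---*-
--**-
[3] --**-
--**-
--*--
----*
-----
--**-
[4] -*--*
-*---
--*--
-----
---*-
--**-
[5] **-*-
***--
-----
-----
--**-
--***
[6] -----
*-*-*
-*---
-----
--*-*
*----
[7] **--*
**---
**---
-----
-----
-----
[8] -*--*
--*--
**---
-----
-----
*----
[9] **---
--*--
-*---
-----
-----
*----
[10] **---
*-*--
-----
-----
-----
**---
[11] --*-*
*----
-----
-----
-----
**---
[12] ----*
-----
-----
-----
-----
**---
[13] *----
-----
-----
-----
-----
*----

2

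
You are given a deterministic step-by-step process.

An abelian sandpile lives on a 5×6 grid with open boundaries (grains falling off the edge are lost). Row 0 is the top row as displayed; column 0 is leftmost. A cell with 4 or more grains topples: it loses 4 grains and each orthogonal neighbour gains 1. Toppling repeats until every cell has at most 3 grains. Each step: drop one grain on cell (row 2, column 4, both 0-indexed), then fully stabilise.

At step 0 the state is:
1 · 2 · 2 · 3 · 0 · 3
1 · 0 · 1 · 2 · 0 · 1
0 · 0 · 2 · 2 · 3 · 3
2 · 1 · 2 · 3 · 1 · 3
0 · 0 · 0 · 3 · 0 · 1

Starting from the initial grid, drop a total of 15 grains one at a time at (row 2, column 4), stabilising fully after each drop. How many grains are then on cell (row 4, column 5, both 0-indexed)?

gen 0: 1 · 2 · 2 · 3 · 0 · 3
1 · 0 · 1 · 2 · 0 · 1
0 · 0 · 2 · 2 · 3 · 3
2 · 1 · 2 · 3 · 1 · 3
0 · 0 · 0 · 3 · 0 · 1
gen 1: 1 · 2 · 2 · 3 · 0 · 3
1 · 0 · 1 · 2 · 1 · 2
0 · 0 · 2 · 3 · 1 · 1
2 · 1 · 2 · 3 · 3 · 0
0 · 0 · 0 · 3 · 0 · 2
gen 2: 1 · 2 · 2 · 3 · 0 · 3
1 · 0 · 1 · 2 · 1 · 2
0 · 0 · 2 · 3 · 2 · 1
2 · 1 · 2 · 3 · 3 · 0
0 · 0 · 0 · 3 · 0 · 2
gen 3: 1 · 2 · 2 · 3 · 0 · 3
1 · 0 · 1 · 2 · 1 · 2
0 · 0 · 2 · 3 · 3 · 1
2 · 1 · 2 · 3 · 3 · 0
0 · 0 · 0 · 3 · 0 · 2
gen 4: 1 · 2 · 2 · 3 · 0 · 3
1 · 0 · 1 · 3 · 2 · 2
0 · 0 · 3 · 1 · 2 · 2
2 · 1 · 3 · 2 · 1 · 1
0 · 0 · 1 · 0 · 2 · 2
gen 5: 1 · 2 · 2 · 3 · 0 · 3
1 · 0 · 1 · 3 · 2 · 2
0 · 0 · 3 · 1 · 3 · 2
2 · 1 · 3 · 2 · 1 · 1
0 · 0 · 1 · 0 · 2 · 2
gen 6: 1 · 2 · 2 · 3 · 0 · 3
1 · 0 · 1 · 3 · 3 · 2
0 · 0 · 3 · 2 · 0 · 3
2 · 1 · 3 · 2 · 2 · 1
0 · 0 · 1 · 0 · 2 · 2
gen 7: 1 · 2 · 2 · 3 · 0 · 3
1 · 0 · 1 · 3 · 3 · 2
0 · 0 · 3 · 2 · 1 · 3
2 · 1 · 3 · 2 · 2 · 1
0 · 0 · 1 · 0 · 2 · 2
gen 8: 1 · 2 · 2 · 3 · 0 · 3
1 · 0 · 1 · 3 · 3 · 2
0 · 0 · 3 · 2 · 2 · 3
2 · 1 · 3 · 2 · 2 · 1
0 · 0 · 1 · 0 · 2 · 2
gen 9: 1 · 2 · 2 · 3 · 0 · 3
1 · 0 · 1 · 3 · 3 · 2
0 · 0 · 3 · 2 · 3 · 3
2 · 1 · 3 · 2 · 2 · 1
0 · 0 · 1 · 0 · 2 · 2
gen 10: 1 · 2 · 3 · 0 · 3 · 0
1 · 0 · 3 · 2 · 3 · 1
0 · 1 · 1 · 3 · 0 · 2
2 · 2 · 1 · 1 · 1 · 3
0 · 0 · 2 · 1 · 3 · 2
gen 11: 1 · 2 · 3 · 0 · 3 · 0
1 · 0 · 3 · 2 · 3 · 1
0 · 1 · 1 · 3 · 1 · 2
2 · 2 · 1 · 1 · 1 · 3
0 · 0 · 2 · 1 · 3 · 2
gen 12: 1 · 2 · 3 · 0 · 3 · 0
1 · 0 · 3 · 2 · 3 · 1
0 · 1 · 1 · 3 · 2 · 2
2 · 2 · 1 · 1 · 1 · 3
0 · 0 · 2 · 1 · 3 · 2
gen 13: 1 · 2 · 3 · 0 · 3 · 0
1 · 0 · 3 · 2 · 3 · 1
0 · 1 · 1 · 3 · 3 · 2
2 · 2 · 1 · 1 · 1 · 3
0 · 0 · 2 · 1 · 3 · 2
gen 14: 1 · 3 · 0 · 3 · 0 · 1
1 · 1 · 1 · 1 · 2 · 2
0 · 1 · 3 · 1 · 2 · 3
2 · 2 · 1 · 2 · 2 · 3
0 · 0 · 2 · 1 · 3 · 2
gen 15: 1 · 3 · 0 · 3 · 0 · 1
1 · 1 · 1 · 1 · 2 · 2
0 · 1 · 3 · 1 · 3 · 3
2 · 2 · 1 · 2 · 2 · 3
0 · 0 · 2 · 1 · 3 · 2

2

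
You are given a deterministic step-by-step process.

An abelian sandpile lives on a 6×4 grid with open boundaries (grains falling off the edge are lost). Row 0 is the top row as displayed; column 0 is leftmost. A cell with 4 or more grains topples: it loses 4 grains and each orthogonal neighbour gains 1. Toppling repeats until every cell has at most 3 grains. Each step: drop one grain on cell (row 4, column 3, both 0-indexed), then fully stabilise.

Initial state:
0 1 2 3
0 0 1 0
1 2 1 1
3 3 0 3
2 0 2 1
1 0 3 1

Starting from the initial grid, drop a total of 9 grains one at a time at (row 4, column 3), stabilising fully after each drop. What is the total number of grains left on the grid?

0) 0 1 2 3
0 0 1 0
1 2 1 1
3 3 0 3
2 0 2 1
1 0 3 1
1) 0 1 2 3
0 0 1 0
1 2 1 1
3 3 0 3
2 0 2 2
1 0 3 1
2) 0 1 2 3
0 0 1 0
1 2 1 1
3 3 0 3
2 0 2 3
1 0 3 1
3) 0 1 2 3
0 0 1 0
1 2 1 2
3 3 1 0
2 0 3 1
1 0 3 2
4) 0 1 2 3
0 0 1 0
1 2 1 2
3 3 1 0
2 0 3 2
1 0 3 2
5) 0 1 2 3
0 0 1 0
1 2 1 2
3 3 1 0
2 0 3 3
1 0 3 2
6) 0 1 2 3
0 0 1 0
1 2 1 2
3 3 2 1
2 1 1 2
1 1 1 0
7) 0 1 2 3
0 0 1 0
1 2 1 2
3 3 2 1
2 1 1 3
1 1 1 0
8) 0 1 2 3
0 0 1 0
1 2 1 2
3 3 2 2
2 1 2 0
1 1 1 1
9) 0 1 2 3
0 0 1 0
1 2 1 2
3 3 2 2
2 1 2 1
1 1 1 1

33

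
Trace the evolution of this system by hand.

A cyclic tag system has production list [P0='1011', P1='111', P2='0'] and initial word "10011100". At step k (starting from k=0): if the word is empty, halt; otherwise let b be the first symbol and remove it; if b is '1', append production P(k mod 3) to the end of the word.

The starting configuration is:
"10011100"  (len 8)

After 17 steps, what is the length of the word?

20

t=0: "10011100"  (len 8)
t=1: "00111001011"  (len 11)
t=2: "0111001011"  (len 10)
t=3: "111001011"  (len 9)
t=4: "110010111011"  (len 12)
t=5: "10010111011111"  (len 14)
t=6: "00101110111110"  (len 14)
t=7: "0101110111110"  (len 13)
t=8: "101110111110"  (len 12)
t=9: "011101111100"  (len 12)
t=10: "11101111100"  (len 11)
t=11: "1101111100111"  (len 13)
t=12: "1011111001110"  (len 13)
t=13: "0111110011101011"  (len 16)
t=14: "111110011101011"  (len 15)
t=15: "111100111010110"  (len 15)
t=16: "111001110101101011"  (len 18)
t=17: "11001110101101011111"  (len 20)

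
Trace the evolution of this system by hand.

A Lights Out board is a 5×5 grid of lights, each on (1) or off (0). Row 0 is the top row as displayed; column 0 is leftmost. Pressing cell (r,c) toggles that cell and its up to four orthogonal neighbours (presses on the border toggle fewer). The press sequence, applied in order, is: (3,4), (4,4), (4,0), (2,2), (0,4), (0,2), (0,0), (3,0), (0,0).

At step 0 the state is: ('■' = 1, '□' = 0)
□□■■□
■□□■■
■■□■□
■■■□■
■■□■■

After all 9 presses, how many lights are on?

12

k=0  □□■■□
■□□■■
■■□■□
■■■□■
■■□■■
k=1  □□■■□
■□□■■
■■□■■
■■■■□
■■□■□
k=2  □□■■□
■□□■■
■■□■■
■■■■■
■■□□■
k=3  □□■■□
■□□■■
■■□■■
□■■■■
□□□□■
k=4  □□■■□
■□■■■
■□■□■
□■□■■
□□□□■
k=5  □□■□■
■□■■□
■□■□■
□■□■■
□□□□■
k=6  □■□■■
■□□■□
■□■□■
□■□■■
□□□□■
k=7  ■□□■■
□□□■□
■□■□■
□■□■■
□□□□■
k=8  ■□□■■
□□□■□
□□■□■
■□□■■
■□□□■
k=9  □■□■■
■□□■□
□□■□■
■□□■■
■□□□■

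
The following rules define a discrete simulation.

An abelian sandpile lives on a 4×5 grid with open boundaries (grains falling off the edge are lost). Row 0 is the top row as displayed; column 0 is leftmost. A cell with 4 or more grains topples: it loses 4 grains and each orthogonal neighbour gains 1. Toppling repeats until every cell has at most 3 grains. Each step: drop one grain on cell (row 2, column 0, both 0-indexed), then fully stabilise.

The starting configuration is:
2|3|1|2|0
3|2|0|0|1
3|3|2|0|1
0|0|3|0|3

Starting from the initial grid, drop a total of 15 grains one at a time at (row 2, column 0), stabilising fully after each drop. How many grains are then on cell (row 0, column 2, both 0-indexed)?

2

gen 0: 2|3|1|2|0
3|2|0|0|1
3|3|2|0|1
0|0|3|0|3
gen 1: 0|1|2|2|0
2|1|1|0|1
2|1|3|0|1
1|1|3|0|3
gen 2: 0|1|2|2|0
2|1|1|0|1
3|1|3|0|1
1|1|3|0|3
gen 3: 0|1|2|2|0
3|1|1|0|1
0|2|3|0|1
2|1|3|0|3
gen 4: 0|1|2|2|0
3|1|1|0|1
1|2|3|0|1
2|1|3|0|3
gen 5: 0|1|2|2|0
3|1|1|0|1
2|2|3|0|1
2|1|3|0|3
gen 6: 0|1|2|2|0
3|1|1|0|1
3|2|3|0|1
2|1|3|0|3
gen 7: 1|1|2|2|0
0|2|1|0|1
1|3|3|0|1
3|1|3|0|3
gen 8: 1|1|2|2|0
0|2|1|0|1
2|3|3|0|1
3|1|3|0|3
gen 9: 1|1|2|2|0
0|2|1|0|1
3|3|3|0|1
3|1|3|0|3
gen 10: 1|1|2|2|0
1|3|2|0|1
2|2|1|1|1
1|0|1|1|3
gen 11: 1|1|2|2|0
1|3|2|0|1
3|2|1|1|1
1|0|1|1|3
gen 12: 1|1|2|2|0
2|3|2|0|1
0|3|1|1|1
2|0|1|1|3
gen 13: 1|1|2|2|0
2|3|2|0|1
1|3|1|1|1
2|0|1|1|3
gen 14: 1|1|2|2|0
2|3|2|0|1
2|3|1|1|1
2|0|1|1|3
gen 15: 1|1|2|2|0
2|3|2|0|1
3|3|1|1|1
2|0|1|1|3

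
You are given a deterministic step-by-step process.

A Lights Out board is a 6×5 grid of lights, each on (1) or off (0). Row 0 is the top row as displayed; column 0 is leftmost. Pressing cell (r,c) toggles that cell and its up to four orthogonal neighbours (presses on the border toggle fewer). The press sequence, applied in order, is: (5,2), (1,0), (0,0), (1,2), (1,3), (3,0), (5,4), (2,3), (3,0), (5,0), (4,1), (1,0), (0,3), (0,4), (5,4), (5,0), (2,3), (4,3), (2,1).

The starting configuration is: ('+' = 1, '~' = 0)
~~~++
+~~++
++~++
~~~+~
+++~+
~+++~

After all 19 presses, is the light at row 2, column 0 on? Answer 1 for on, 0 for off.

0

t=0: ~~~++
+~~++
++~++
~~~+~
+++~+
~+++~
t=1: ~~~++
+~~++
++~++
~~~+~
++~~+
~~~~~
t=2: +~~++
~+~++
~+~++
~~~+~
++~~+
~~~~~
t=3: ~+~++
++~++
~+~++
~~~+~
++~~+
~~~~~
t=4: ~++++
+~+~+
~++++
~~~+~
++~~+
~~~~~
t=5: ~++~+
+~~+~
~++~+
~~~+~
++~~+
~~~~~
t=6: ~++~+
+~~+~
+++~+
++~+~
~+~~+
~~~~~
t=7: ~++~+
+~~+~
+++~+
++~+~
~+~~~
~~~++
t=8: ~++~+
+~~~~
++~+~
++~~~
~+~~~
~~~++
t=9: ~++~+
+~~~~
~+~+~
~~~~~
++~~~
~~~++
t=10: ~++~+
+~~~~
~+~+~
~~~~~
~+~~~
++~++
t=11: ~++~+
+~~~~
~+~+~
~+~~~
+~+~~
+~~++
t=12: +++~+
~+~~~
++~+~
~+~~~
+~+~~
+~~++
t=13: ++~+~
~+~+~
++~+~
~+~~~
+~+~~
+~~++
t=14: ++~~+
~+~++
++~+~
~+~~~
+~+~~
+~~++
t=15: ++~~+
~+~++
++~+~
~+~~~
+~+~+
+~~~~
t=16: ++~~+
~+~++
++~+~
~+~~~
~~+~+
~+~~~
t=17: ++~~+
~+~~+
+++~+
~+~+~
~~+~+
~+~~~
t=18: ++~~+
~+~~+
+++~+
~+~~~
~~~+~
~+~+~
t=19: ++~~+
~~~~+
~~~~+
~~~~~
~~~+~
~+~+~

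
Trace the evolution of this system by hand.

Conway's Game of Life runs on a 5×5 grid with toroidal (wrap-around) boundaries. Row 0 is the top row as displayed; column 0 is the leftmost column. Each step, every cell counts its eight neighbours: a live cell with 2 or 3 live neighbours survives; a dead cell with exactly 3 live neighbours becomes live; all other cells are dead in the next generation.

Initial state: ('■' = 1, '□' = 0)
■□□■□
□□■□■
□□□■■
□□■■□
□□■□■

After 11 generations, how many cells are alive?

step 0: ■□□■□
□□■□■
□□□■■
□□■■□
□□■□■
step 1: ■■■□□
■□■□□
□□□□■
□□■□□
□■■□■
step 2: □□□□■
■□■■■
□■□■□
■■■□□
□□□□□
step 3: ■□□□■
■■■□□
□□□□□
■■■□□
■■□□□
step 4: □□■□■
■■□□■
□□□□□
■□■□□
□□■□□
step 5: □□■□■
■■□■■
□□□□■
□■□□□
□□■□□
step 6: □□■□■
□■■□□
□■■■■
□□□□□
□■■■□
step 7: ■□□□□
□□□□■
■■□■□
■□□□■
□■■■□
step 8: ■■■■■
□■□□■
□■□■□
□□□□□
□■■■□
step 9: □□□□□
□□□□□
■□■□□
□■□■□
□□□□□
step 10: □□□□□
□□□□□
□■■□□
□■■□□
□□□□□
step 11: □□□□□
□□□□□
□■■□□
□■■□□
□□□□□

4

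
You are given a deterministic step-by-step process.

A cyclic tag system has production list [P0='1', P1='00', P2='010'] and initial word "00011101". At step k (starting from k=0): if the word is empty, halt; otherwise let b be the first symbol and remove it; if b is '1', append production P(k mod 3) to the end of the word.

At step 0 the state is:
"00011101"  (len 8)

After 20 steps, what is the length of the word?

5

[0] "00011101"  (len 8)
[1] "0011101"  (len 7)
[2] "011101"  (len 6)
[3] "11101"  (len 5)
[4] "11011"  (len 5)
[5] "101100"  (len 6)
[6] "01100010"  (len 8)
[7] "1100010"  (len 7)
[8] "10001000"  (len 8)
[9] "0001000010"  (len 10)
[10] "001000010"  (len 9)
[11] "01000010"  (len 8)
[12] "1000010"  (len 7)
[13] "0000101"  (len 7)
[14] "000101"  (len 6)
[15] "00101"  (len 5)
[16] "0101"  (len 4)
[17] "101"  (len 3)
[18] "01010"  (len 5)
[19] "1010"  (len 4)
[20] "01000"  (len 5)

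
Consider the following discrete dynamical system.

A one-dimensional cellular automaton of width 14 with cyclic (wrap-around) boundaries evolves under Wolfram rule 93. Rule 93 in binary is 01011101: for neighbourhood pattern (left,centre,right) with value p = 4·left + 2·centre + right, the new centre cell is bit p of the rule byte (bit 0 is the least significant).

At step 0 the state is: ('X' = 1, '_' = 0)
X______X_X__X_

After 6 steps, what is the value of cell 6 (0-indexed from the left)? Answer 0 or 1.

0

gen 0: X______X_X__X_
gen 1: XXXXXX_X_XX_X_
gen 2: X____X_X_XX_X_
gen 3: XXXX_X_X_XX_X_
gen 4: X__X_X_X_XX_X_
gen 5: XX_X_X_X_XX_X_
gen 6: XX_X_X_X_XX_X_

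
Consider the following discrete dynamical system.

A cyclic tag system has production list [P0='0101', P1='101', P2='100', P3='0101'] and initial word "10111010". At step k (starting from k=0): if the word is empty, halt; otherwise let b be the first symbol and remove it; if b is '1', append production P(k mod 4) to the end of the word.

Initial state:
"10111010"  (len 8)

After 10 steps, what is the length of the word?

gen 0: "10111010"  (len 8)
gen 1: "01110100101"  (len 11)
gen 2: "1110100101"  (len 10)
gen 3: "110100101100"  (len 12)
gen 4: "101001011000101"  (len 15)
gen 5: "010010110001010101"  (len 18)
gen 6: "10010110001010101"  (len 17)
gen 7: "0010110001010101100"  (len 19)
gen 8: "010110001010101100"  (len 18)
gen 9: "10110001010101100"  (len 17)
gen 10: "0110001010101100101"  (len 19)

19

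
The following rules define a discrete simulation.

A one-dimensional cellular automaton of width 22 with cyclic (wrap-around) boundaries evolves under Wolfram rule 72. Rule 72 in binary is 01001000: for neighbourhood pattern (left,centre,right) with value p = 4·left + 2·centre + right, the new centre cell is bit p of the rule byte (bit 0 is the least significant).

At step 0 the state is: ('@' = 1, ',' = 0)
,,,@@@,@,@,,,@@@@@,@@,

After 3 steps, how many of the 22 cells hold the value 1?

gen 0: ,,,@@@,@,@,,,@@@@@,@@,
gen 1: ,,,@,@,,,,,,,@,,,@,@@,
gen 2: ,,,,,,,,,,,,,,,,,,,@@,
gen 3: ,,,,,,,,,,,,,,,,,,,@@,

2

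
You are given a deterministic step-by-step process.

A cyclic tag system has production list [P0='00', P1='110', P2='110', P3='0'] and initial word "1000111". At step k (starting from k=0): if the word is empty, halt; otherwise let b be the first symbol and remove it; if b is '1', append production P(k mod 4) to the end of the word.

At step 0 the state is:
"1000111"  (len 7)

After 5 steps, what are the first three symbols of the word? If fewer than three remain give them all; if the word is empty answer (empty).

110

t=0: "1000111"  (len 7)
t=1: "00011100"  (len 8)
t=2: "0011100"  (len 7)
t=3: "011100"  (len 6)
t=4: "11100"  (len 5)
t=5: "110000"  (len 6)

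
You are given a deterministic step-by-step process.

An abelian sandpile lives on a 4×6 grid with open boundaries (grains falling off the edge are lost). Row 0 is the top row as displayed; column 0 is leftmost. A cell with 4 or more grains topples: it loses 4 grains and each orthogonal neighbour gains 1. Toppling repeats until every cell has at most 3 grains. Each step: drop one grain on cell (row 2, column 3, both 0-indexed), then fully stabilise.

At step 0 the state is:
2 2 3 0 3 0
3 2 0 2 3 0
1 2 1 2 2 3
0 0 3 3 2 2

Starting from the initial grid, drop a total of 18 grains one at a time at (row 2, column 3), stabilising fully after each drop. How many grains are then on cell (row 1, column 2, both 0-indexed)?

0

k=0  2 2 3 0 3 0
3 2 0 2 3 0
1 2 1 2 2 3
0 0 3 3 2 2
k=1  2 2 3 0 3 0
3 2 0 2 3 0
1 2 1 3 2 3
0 0 3 3 2 2
k=2  2 2 3 0 3 0
3 2 0 3 3 0
1 2 3 1 3 3
0 1 0 1 3 2
k=3  2 2 3 0 3 0
3 2 0 3 3 0
1 2 3 2 3 3
0 1 0 1 3 2
k=4  2 2 3 0 3 0
3 2 0 3 3 0
1 2 3 3 3 3
0 1 0 1 3 2
k=5  2 2 3 2 0 1
3 2 2 1 2 2
1 3 0 3 3 1
0 1 1 3 1 0
k=6  2 2 3 2 0 1
3 2 2 2 3 2
1 3 1 2 0 2
0 1 2 0 3 0
k=7  2 2 3 2 0 1
3 2 2 2 3 2
1 3 1 3 0 2
0 1 2 0 3 0
k=8  2 2 3 2 0 1
3 2 2 3 3 2
1 3 2 0 1 2
0 1 2 1 3 0
k=9  2 2 3 2 0 1
3 2 2 3 3 2
1 3 2 1 1 2
0 1 2 1 3 0
k=10  2 2 3 2 0 1
3 2 2 3 3 2
1 3 2 2 1 2
0 1 2 1 3 0
k=11  2 2 3 2 0 1
3 2 2 3 3 2
1 3 2 3 1 2
0 1 2 1 3 0
k=12  2 2 3 3 1 1
3 2 3 1 0 3
1 3 3 1 3 2
0 1 2 2 3 0
k=13  2 2 3 3 1 1
3 2 3 1 0 3
1 3 3 2 3 2
0 1 2 2 3 0
k=14  2 2 3 3 1 1
3 2 3 1 0 3
1 3 3 3 3 2
0 1 2 2 3 0
k=15  0 1 3 1 2 1
1 3 0 2 2 3
3 2 1 1 2 3
0 3 1 2 1 1
k=16  0 1 3 1 2 1
1 3 0 2 2 3
3 2 1 2 2 3
0 3 1 2 1 1
k=17  0 1 3 1 2 1
1 3 0 2 2 3
3 2 1 3 2 3
0 3 1 2 1 1
k=18  0 1 3 1 2 1
1 3 0 3 2 3
3 2 2 0 3 3
0 3 1 3 1 1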